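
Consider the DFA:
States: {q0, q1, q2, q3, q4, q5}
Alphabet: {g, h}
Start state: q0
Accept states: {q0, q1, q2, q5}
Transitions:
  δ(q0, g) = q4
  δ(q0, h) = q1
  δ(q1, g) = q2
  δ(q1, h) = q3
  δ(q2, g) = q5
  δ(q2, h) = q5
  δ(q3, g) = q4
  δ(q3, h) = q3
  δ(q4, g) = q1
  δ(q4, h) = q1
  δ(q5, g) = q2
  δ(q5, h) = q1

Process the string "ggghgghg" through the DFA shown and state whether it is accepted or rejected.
Processing string "ggghgghg":
  q0 --g--> q4
  q4 --g--> q1
  q1 --g--> q2
  q2 --h--> q5
  q5 --g--> q2
  q2 --g--> q5
  q5 --h--> q1
  q1 --g--> q2
Final state: q2
Accept states: {q0, q1, q2, q5}
Yes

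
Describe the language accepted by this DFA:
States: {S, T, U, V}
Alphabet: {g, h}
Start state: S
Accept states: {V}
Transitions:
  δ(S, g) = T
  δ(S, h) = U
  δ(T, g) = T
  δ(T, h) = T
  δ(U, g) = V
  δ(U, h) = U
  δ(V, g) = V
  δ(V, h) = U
Testing a few strings:
  'g' → reject
  'ggh' → reject
  'hhgg' → accept
  'h' → reject
State roles: S=no input read; T=started with g (dead); U=started with h, last symbol h; V=started with h, last symbol g
All strings over {g,h} that start with h and end with g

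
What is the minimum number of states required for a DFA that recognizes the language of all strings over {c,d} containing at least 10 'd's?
By Myhill–Nerode, count the distinguishable equivalence classes: 11 classes — having seen 0, 1, …, 9, or ≥10 copies of 'd'; any two classes i < j (j ≤ 10) are distinguished by the string d^(10−j), which takes class j to 10 copies (accepted) but leaves class i below 10 (rejected).
11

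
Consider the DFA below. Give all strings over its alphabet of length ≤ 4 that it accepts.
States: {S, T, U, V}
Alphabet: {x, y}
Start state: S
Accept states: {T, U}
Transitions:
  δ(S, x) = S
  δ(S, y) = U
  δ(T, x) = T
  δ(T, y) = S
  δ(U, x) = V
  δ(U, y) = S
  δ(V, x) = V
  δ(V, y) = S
y, xy, xxy, yyy, xxxy, xyyy, yxyy, yyxy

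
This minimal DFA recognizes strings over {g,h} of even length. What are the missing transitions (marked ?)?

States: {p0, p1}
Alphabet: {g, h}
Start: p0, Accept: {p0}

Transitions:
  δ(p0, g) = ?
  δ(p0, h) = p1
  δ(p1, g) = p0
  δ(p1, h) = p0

From the language and accept set, identify what each state tracks — p0: even length so far; p1: odd length so far.
Each missing δ(q, a) is the state matching the new tracked value after reading a.
δ(p0, g) = p1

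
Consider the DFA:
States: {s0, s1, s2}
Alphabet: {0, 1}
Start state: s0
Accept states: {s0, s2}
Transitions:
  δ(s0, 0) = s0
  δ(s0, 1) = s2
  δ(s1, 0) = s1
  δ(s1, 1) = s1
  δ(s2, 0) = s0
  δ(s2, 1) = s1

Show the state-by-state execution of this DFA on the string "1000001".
read '1': s0 → s2
  read '0': s2 → s0
  read '0': s0 → s0
  read '0': s0 → s0
  read '0': s0 → s0
  read '0': s0 → s0
  read '1': s0 → s2
s0 -> s2 -> s0 -> s0 -> s0 -> s0 -> s0 -> s2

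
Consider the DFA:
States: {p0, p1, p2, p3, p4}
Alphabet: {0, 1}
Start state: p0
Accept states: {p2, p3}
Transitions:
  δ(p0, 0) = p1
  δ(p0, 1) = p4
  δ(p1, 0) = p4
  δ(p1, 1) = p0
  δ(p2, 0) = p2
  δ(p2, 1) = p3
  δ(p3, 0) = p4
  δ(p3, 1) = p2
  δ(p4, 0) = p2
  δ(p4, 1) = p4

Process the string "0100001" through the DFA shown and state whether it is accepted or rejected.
Processing string "0100001":
  p0 --0--> p1
  p1 --1--> p0
  p0 --0--> p1
  p1 --0--> p4
  p4 --0--> p2
  p2 --0--> p2
  p2 --1--> p3
Final state: p3
Accept states: {p2, p3}
Yes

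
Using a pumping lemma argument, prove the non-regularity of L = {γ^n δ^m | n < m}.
Assume L is regular with pumping length p. Idea: pumping up the γ-block makes the γ-count reach the δ-count.
Choose s = γ^p δ^(p+1) ∈ L. By the pumping lemma, s = xyz with |xy| ≤ p, |y| > 0, so y = γ^k with k ≥ 1. Then xy²z = γ^(p+k) δ^(p+1). Since p+k ≥ p+1, the number of γ's is no longer strictly less than the number of δ's, so xy²z ∉ L.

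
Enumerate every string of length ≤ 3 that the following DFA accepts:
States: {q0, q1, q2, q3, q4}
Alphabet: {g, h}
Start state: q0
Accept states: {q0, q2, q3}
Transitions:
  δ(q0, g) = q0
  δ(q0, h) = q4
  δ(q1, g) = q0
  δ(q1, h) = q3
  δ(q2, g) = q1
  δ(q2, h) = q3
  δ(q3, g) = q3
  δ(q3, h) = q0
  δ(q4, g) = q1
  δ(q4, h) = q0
ε, g, gg, hh, ggg, ghh, hgg, hgh, hhg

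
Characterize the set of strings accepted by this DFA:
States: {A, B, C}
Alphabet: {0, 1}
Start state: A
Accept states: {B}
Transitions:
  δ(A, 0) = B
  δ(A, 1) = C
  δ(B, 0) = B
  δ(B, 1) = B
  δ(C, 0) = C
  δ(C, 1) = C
Testing a few strings:
  '011' → accept
  '0' → accept
  '1' → reject
  '11' → reject
State roles: A=no input read; B=started with 0; C=started with 1 (dead)
All binary strings starting with 0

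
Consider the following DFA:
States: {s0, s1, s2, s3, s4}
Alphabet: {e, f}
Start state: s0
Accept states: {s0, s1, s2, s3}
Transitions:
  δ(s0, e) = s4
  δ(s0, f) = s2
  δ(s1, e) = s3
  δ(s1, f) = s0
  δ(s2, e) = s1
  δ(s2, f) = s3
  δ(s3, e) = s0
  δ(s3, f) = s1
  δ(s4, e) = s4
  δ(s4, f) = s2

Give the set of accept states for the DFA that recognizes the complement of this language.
Complement accept states = All states \ Original accept states
= {s0, s1, s2, s3, s4} \ {s0, s1, s2, s3}
{s4}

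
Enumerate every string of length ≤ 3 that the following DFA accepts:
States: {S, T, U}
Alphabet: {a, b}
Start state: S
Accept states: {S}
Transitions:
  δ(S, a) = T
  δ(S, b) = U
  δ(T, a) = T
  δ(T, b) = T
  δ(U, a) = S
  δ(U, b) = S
ε, ba, bb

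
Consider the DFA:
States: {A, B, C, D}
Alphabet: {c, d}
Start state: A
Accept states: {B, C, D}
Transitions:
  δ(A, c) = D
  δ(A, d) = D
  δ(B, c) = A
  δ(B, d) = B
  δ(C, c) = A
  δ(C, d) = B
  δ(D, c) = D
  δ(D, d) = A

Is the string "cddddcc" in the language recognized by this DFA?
Processing string "cddddcc":
  A --c--> D
  D --d--> A
  A --d--> D
  D --d--> A
  A --d--> D
  D --c--> D
  D --c--> D
Final state: D
Accept states: {B, C, D}
Yes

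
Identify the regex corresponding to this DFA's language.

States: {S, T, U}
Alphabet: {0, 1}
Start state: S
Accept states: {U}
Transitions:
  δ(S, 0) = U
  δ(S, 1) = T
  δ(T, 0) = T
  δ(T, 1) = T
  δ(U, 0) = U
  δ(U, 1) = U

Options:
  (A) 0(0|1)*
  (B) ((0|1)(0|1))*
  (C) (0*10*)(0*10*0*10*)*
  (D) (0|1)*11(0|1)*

Check each option against the DFA on short strings; one disagreement eliminates an option:
  (A) 0(0|1)*: agrees with the DFA on every string of length ≤ 6
  (B) ((0|1)(0|1))*: on ε the DFA stays in S and rejects (S ∉ Accept), but the regex matches it → eliminate
  (C) (0*10*)(0*10*0*10*)*: on '0' the DFA goes S → U and accepts (U ∈ Accept), but the regex does not match it → eliminate
  (D) (0|1)*11(0|1)*: on '0' the DFA goes S → U and accepts (U ∈ Accept), but the regex does not match it → eliminate
Only (A) is consistent with the DFA.
(A) 0(0|1)*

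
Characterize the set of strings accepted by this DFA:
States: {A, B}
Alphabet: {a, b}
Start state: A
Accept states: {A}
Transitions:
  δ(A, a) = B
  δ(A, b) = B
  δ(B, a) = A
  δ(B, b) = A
Testing a few strings:
  'ab' → accept
  'b' → reject
  'aaa' → reject
  'aba' → reject
State roles: A=even length so far; B=odd length so far
All strings over {a,b} of even length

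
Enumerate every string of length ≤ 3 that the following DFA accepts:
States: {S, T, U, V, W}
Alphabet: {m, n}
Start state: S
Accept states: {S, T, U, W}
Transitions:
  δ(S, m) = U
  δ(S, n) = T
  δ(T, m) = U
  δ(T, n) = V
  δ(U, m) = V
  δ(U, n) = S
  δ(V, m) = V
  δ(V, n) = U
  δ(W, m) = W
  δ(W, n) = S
ε, m, n, mn, nm, mmn, mnm, mnn, nmn, nnn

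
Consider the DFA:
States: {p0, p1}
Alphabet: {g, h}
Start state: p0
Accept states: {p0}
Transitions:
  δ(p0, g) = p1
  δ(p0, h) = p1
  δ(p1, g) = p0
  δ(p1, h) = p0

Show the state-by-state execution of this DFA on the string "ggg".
read 'g': p0 → p1
  read 'g': p1 → p0
  read 'g': p0 → p1
p0 -> p1 -> p0 -> p1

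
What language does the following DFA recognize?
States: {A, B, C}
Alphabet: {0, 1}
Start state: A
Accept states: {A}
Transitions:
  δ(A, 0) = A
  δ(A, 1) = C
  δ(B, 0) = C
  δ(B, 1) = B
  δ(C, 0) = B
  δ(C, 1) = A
Testing a few strings:
  '0000' → accept
  '1100' → accept
  '0' → accept
  '1111' → accept
State roles: A=value ≡ 0 (mod 3); B=value ≡ 2 (mod 3); C=value ≡ 1 (mod 3)
All binary strings representing a multiple of 3 (read in base 2; leading zeros allowed and ε counts as 0)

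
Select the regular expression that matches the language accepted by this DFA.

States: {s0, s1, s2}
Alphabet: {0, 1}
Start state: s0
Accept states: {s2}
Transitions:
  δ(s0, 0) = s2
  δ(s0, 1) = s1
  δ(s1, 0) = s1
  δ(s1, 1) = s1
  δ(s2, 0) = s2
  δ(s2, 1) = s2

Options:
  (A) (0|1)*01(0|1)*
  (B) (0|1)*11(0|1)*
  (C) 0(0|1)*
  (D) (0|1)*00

Check each option against the DFA on short strings; one disagreement eliminates an option:
  (A) (0|1)*01(0|1)*: on '0' the DFA goes s0 → s2 and accepts (s2 ∈ Accept), but the regex does not match it → eliminate
  (B) (0|1)*11(0|1)*: on '0' the DFA goes s0 → s2 and accepts (s2 ∈ Accept), but the regex does not match it → eliminate
  (C) 0(0|1)*: agrees with the DFA on every string of length ≤ 6
  (D) (0|1)*00: on '0' the DFA goes s0 → s2 and accepts (s2 ∈ Accept), but the regex does not match it → eliminate
Only (C) is consistent with the DFA.
(C) 0(0|1)*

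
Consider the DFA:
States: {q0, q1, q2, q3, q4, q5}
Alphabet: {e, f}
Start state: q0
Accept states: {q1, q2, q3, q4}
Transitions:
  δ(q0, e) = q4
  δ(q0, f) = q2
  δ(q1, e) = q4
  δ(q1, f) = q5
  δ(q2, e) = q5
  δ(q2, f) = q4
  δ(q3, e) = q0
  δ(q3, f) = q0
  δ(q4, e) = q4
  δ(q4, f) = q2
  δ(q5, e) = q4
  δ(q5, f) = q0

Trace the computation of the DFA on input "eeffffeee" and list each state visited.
read 'e': q0 → q4
  read 'e': q4 → q4
  read 'f': q4 → q2
  read 'f': q2 → q4
  read 'f': q4 → q2
  read 'f': q2 → q4
  read 'e': q4 → q4
  read 'e': q4 → q4
  read 'e': q4 → q4
q0 -> q4 -> q4 -> q2 -> q4 -> q2 -> q4 -> q4 -> q4 -> q4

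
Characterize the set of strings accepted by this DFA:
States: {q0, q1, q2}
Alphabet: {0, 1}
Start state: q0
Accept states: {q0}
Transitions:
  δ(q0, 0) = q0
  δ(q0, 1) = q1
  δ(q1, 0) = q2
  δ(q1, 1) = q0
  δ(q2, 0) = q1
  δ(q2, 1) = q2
Testing a few strings:
  '0111' → reject
  '00' → accept
  '100' → reject
  '11' → accept
State roles: q0=value ≡ 0 (mod 3); q1=value ≡ 1 (mod 3); q2=value ≡ 2 (mod 3)
All binary strings representing a multiple of 3 (read in base 2; leading zeros allowed and ε counts as 0)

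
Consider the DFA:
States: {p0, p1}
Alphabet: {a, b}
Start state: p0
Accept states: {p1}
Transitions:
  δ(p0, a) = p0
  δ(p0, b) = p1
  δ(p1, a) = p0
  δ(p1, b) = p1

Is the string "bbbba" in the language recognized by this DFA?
Processing string "bbbba":
  p0 --b--> p1
  p1 --b--> p1
  p1 --b--> p1
  p1 --b--> p1
  p1 --a--> p0
Final state: p0
Accept states: {p1}
No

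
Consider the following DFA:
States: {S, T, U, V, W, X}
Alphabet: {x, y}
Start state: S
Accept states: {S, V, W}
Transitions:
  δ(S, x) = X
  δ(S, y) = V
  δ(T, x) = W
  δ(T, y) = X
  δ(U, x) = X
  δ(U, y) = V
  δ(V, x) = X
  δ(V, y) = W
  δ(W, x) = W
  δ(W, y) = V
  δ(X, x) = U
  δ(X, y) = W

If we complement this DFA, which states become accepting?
Complement accept states = All states \ Original accept states
= {S, T, U, V, W, X} \ {S, V, W}
{T, U, X}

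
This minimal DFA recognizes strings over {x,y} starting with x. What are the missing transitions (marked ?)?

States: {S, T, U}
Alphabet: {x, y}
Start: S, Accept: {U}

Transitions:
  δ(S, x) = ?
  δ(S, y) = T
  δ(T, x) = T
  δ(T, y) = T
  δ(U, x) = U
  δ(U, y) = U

From the language and accept set, identify what each state tracks — S: no input read; T: started with y (dead); U: started with x.
Each missing δ(q, a) is the state matching the new tracked value after reading a.
δ(S, x) = U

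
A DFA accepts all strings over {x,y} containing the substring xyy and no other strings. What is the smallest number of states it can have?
By Myhill–Nerode, count the distinguishable equivalence classes: 4 classes — one per longest suffix of the input that is a prefix of 'xyy' (lengths 0 through 2), plus an absorbing 'already seen xyy' class.
4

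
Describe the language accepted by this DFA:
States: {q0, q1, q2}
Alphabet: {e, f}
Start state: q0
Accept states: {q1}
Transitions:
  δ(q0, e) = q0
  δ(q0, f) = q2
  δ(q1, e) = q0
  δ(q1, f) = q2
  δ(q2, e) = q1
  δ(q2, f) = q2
Testing a few strings:
  'e' → reject
  'efe' → accept
  'f' → reject
  'ffee' → reject
State roles: q0=no suffix match; q1=suffix is fe; q2=one trailing f
All strings over {e,f} ending with fe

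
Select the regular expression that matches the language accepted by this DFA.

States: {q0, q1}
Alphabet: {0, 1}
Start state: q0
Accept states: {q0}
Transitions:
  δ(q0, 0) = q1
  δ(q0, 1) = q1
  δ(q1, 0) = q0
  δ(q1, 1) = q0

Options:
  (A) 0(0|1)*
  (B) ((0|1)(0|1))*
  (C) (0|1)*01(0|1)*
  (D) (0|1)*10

Check each option against the DFA on short strings; one disagreement eliminates an option:
  (A) 0(0|1)*: on ε the DFA stays in q0 and accepts (q0 ∈ Accept), but the regex does not match it → eliminate
  (B) ((0|1)(0|1))*: agrees with the DFA on every string of length ≤ 6
  (C) (0|1)*01(0|1)*: on ε the DFA stays in q0 and accepts (q0 ∈ Accept), but the regex does not match it → eliminate
  (D) (0|1)*10: on ε the DFA stays in q0 and accepts (q0 ∈ Accept), but the regex does not match it → eliminate
Only (B) is consistent with the DFA.
(B) ((0|1)(0|1))*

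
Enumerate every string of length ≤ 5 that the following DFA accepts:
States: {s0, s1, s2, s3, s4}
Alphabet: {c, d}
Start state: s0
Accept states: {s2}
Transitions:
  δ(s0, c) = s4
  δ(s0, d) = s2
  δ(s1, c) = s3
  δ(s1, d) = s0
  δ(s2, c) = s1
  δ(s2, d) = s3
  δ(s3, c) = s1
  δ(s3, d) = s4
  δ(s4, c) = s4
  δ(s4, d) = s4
d, dcdd, ddcdd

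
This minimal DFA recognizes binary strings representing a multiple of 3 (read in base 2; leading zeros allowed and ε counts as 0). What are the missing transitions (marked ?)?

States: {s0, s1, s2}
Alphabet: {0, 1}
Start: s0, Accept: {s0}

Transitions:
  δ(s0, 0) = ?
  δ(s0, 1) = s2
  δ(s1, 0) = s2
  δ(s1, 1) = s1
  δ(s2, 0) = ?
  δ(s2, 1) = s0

From the language and accept set, identify what each state tracks — s0: value ≡ 0 (mod 3); s1: value ≡ 2 (mod 3); s2: value ≡ 1 (mod 3).
Each missing δ(q, a) is the state matching the new tracked value after reading a.
δ(s0, 0) = s0; δ(s2, 0) = s1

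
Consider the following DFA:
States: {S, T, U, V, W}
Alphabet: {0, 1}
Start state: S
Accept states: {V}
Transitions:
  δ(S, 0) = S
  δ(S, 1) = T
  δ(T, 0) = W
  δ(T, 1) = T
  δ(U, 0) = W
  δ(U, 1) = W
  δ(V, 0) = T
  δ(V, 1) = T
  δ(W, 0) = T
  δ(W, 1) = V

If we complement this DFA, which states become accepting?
Complement accept states = All states \ Original accept states
= {S, T, U, V, W} \ {V}
{S, T, U, W}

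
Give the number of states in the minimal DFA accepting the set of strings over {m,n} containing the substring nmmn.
By Myhill–Nerode, count the distinguishable equivalence classes: 5 classes — one per longest suffix of the input that is a prefix of 'nmmn' (lengths 0 through 3), plus an absorbing 'already seen nmmn' class.
5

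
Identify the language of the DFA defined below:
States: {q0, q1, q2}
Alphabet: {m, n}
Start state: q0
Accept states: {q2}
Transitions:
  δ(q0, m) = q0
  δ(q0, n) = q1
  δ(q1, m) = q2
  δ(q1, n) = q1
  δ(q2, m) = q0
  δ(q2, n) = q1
Testing a few strings:
  'nn' → reject
  'n' → reject
  'm' → reject
  'mm' → reject
State roles: q0=no suffix match; q1=one trailing n; q2=suffix is nm
All strings over {m,n} ending with nm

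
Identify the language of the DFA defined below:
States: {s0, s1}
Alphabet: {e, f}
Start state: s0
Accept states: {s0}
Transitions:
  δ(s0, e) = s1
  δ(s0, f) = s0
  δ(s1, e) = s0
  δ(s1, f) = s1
Testing a few strings:
  'ff' → accept
  'f' → accept
  'e' → reject
  'eef' → accept
State roles: s0=even number of e's so far; s1=odd number of e's so far
All strings over {e,f} with an even number of e's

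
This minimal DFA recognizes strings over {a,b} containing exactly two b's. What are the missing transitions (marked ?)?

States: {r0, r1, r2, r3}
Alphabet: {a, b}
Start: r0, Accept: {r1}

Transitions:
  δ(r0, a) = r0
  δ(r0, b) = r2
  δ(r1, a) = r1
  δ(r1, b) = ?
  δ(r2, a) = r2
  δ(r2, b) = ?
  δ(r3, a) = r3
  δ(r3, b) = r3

From the language and accept set, identify what each state tracks — r0: zero b's; r1: two b's; r2: one b; r3: ≥ three b's (dead).
Each missing δ(q, a) is the state matching the new tracked value after reading a.
δ(r1, b) = r3; δ(r2, b) = r1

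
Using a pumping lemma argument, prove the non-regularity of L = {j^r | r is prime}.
Assume L is regular with pumping length p. Idea: pumping by a suitable count produces a composite length.
Let q be a prime with q ≥ p and choose s = j^q ∈ L. By the pumping lemma, s = xyz with |xy| ≤ p, |y| = k ≥ 1. Take i = q+1: |xy^(q+1)z| = q + q·k = q(1+k). Since q ≥ 2 and 1+k ≥ 2, q(1+k) is composite, so xy^(q+1)z ∉ L.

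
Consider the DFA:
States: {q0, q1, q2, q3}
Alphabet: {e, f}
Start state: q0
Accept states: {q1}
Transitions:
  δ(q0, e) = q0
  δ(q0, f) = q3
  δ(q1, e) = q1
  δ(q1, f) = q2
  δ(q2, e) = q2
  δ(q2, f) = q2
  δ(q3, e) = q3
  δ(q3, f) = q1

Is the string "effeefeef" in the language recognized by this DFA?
Processing string "effeefeef":
  q0 --e--> q0
  q0 --f--> q3
  q3 --f--> q1
  q1 --e--> q1
  q1 --e--> q1
  q1 --f--> q2
  q2 --e--> q2
  q2 --e--> q2
  q2 --f--> q2
Final state: q2
Accept states: {q1}
No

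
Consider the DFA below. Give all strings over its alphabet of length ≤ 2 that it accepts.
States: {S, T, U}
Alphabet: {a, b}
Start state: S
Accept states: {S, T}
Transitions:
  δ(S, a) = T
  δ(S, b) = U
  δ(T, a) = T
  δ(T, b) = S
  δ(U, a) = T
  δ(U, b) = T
ε, a, aa, ab, ba, bb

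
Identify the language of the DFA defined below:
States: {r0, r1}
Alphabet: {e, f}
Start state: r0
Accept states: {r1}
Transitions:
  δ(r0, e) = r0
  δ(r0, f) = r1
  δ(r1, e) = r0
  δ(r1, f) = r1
Testing a few strings:
  'ee' → reject
  'fef' → accept
  'fff' → accept
  'e' → reject
State roles: r0=last symbol not f; r1=last symbol is f
All strings over {e,f} ending with f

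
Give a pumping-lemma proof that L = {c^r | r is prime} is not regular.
Assume L is regular with pumping length p. Idea: pumping by a suitable count produces a composite length.
Let q be a prime with q ≥ p and choose s = c^q ∈ L. By the pumping lemma, s = xyz with |xy| ≤ p, |y| = k ≥ 1. Take i = q+1: |xy^(q+1)z| = q + q·k = q(1+k). Since q ≥ 2 and 1+k ≥ 2, q(1+k) is composite, so xy^(q+1)z ∉ L.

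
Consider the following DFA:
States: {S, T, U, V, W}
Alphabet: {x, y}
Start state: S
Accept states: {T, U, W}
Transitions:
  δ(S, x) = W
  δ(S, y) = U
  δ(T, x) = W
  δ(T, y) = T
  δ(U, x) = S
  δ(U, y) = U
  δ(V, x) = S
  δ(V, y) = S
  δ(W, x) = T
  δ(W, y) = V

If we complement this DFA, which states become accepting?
Complement accept states = All states \ Original accept states
= {S, T, U, V, W} \ {T, U, W}
{S, V}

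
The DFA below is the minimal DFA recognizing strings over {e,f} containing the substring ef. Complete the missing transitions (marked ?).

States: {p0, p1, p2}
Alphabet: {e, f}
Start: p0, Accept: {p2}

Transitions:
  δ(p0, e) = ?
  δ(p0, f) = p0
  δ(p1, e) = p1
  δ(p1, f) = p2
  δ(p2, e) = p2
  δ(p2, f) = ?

From the language and accept set, identify what each state tracks — p0: no e seen yet; p1: seen a e, waiting for f; p2: substring ef seen.
Each missing δ(q, a) is the state matching the new tracked value after reading a.
δ(p0, e) = p1; δ(p2, f) = p2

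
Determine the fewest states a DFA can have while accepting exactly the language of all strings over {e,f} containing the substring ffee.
By Myhill–Nerode, count the distinguishable equivalence classes: 5 classes — one per longest suffix of the input that is a prefix of 'ffee' (lengths 0 through 3), plus an absorbing 'already seen ffee' class.
5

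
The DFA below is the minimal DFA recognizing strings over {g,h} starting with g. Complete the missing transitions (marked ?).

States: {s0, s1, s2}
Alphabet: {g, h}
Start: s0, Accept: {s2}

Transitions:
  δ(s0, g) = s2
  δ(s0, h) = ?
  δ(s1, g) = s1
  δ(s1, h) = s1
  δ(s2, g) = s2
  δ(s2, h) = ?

From the language and accept set, identify what each state tracks — s0: no input read; s1: started with h (dead); s2: started with g.
Each missing δ(q, a) is the state matching the new tracked value after reading a.
δ(s0, h) = s1; δ(s2, h) = s2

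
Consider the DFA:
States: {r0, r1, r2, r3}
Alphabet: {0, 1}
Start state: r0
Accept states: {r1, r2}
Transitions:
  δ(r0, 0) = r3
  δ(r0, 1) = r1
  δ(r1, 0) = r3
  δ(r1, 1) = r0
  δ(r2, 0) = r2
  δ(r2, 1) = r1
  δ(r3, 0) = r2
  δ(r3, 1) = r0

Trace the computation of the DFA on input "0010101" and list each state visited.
read '0': r0 → r3
  read '0': r3 → r2
  read '1': r2 → r1
  read '0': r1 → r3
  read '1': r3 → r0
  read '0': r0 → r3
  read '1': r3 → r0
r0 -> r3 -> r2 -> r1 -> r3 -> r0 -> r3 -> r0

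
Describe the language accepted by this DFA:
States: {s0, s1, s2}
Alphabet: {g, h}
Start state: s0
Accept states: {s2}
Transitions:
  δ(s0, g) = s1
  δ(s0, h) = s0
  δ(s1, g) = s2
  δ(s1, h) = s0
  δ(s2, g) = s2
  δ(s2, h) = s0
Testing a few strings:
  'g' → reject
  'ggg' → accept
  'ggh' → reject
  'hh' → reject
State roles: s0=last symbol not g; s1=one trailing g; s2=two trailing g's
All strings over {g,h} ending with gg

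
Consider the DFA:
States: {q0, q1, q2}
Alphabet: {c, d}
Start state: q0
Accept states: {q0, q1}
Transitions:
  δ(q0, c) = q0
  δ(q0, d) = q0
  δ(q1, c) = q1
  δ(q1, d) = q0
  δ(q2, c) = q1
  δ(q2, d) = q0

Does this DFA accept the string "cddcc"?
Processing string "cddcc":
  q0 --c--> q0
  q0 --d--> q0
  q0 --d--> q0
  q0 --c--> q0
  q0 --c--> q0
Final state: q0
Accept states: {q0, q1}
Yes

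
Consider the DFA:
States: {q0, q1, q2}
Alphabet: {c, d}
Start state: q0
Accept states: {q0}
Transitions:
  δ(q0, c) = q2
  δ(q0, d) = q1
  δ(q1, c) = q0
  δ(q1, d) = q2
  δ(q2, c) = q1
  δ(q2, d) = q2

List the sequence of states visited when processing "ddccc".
read 'd': q0 → q1
  read 'd': q1 → q2
  read 'c': q2 → q1
  read 'c': q1 → q0
  read 'c': q0 → q2
q0 -> q1 -> q2 -> q1 -> q0 -> q2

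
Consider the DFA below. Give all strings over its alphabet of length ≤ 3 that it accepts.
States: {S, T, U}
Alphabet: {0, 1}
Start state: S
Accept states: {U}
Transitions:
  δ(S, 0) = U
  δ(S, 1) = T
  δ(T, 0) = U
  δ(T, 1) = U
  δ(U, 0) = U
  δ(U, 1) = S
0, 00, 10, 11, 000, 010, 100, 110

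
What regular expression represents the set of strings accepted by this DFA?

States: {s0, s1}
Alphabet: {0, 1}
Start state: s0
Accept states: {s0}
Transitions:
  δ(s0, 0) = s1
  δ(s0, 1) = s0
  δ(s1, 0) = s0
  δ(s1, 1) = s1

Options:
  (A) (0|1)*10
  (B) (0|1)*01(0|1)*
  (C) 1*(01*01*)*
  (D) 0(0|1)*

Check each option against the DFA on short strings; one disagreement eliminates an option:
  (A) (0|1)*10: on ε the DFA stays in s0 and accepts (s0 ∈ Accept), but the regex does not match it → eliminate
  (B) (0|1)*01(0|1)*: on ε the DFA stays in s0 and accepts (s0 ∈ Accept), but the regex does not match it → eliminate
  (C) 1*(01*01*)*: agrees with the DFA on every string of length ≤ 6
  (D) 0(0|1)*: on ε the DFA stays in s0 and accepts (s0 ∈ Accept), but the regex does not match it → eliminate
Only (C) is consistent with the DFA.
(C) 1*(01*01*)*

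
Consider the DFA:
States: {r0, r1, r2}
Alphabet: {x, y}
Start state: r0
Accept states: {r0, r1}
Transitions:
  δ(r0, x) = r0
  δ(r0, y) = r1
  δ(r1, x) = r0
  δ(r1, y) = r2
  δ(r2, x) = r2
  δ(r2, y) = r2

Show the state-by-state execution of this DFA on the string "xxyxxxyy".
read 'x': r0 → r0
  read 'x': r0 → r0
  read 'y': r0 → r1
  read 'x': r1 → r0
  read 'x': r0 → r0
  read 'x': r0 → r0
  read 'y': r0 → r1
  read 'y': r1 → r2
r0 -> r0 -> r0 -> r1 -> r0 -> r0 -> r0 -> r1 -> r2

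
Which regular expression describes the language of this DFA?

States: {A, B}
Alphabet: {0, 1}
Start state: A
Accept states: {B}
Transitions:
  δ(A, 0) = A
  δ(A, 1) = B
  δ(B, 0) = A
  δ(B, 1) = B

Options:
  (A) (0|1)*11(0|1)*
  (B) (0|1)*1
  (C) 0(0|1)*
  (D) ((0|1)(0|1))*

Check each option against the DFA on short strings; one disagreement eliminates an option:
  (A) (0|1)*11(0|1)*: on '1' the DFA goes A → B and accepts (B ∈ Accept), but the regex does not match it → eliminate
  (B) (0|1)*1: agrees with the DFA on every string of length ≤ 6
  (C) 0(0|1)*: on '0' the DFA goes A → A and rejects (A ∉ Accept), but the regex matches it → eliminate
  (D) ((0|1)(0|1))*: on ε the DFA stays in A and rejects (A ∉ Accept), but the regex matches it → eliminate
Only (B) is consistent with the DFA.
(B) (0|1)*1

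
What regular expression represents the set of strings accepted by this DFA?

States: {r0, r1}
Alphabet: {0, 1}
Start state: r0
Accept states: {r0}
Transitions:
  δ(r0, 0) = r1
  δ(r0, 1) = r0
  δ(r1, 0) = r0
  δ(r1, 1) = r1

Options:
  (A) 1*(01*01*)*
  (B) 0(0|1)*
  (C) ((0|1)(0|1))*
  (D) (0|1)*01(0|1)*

Check each option against the DFA on short strings; one disagreement eliminates an option:
  (A) 1*(01*01*)*: agrees with the DFA on every string of length ≤ 6
  (B) 0(0|1)*: on ε the DFA stays in r0 and accepts (r0 ∈ Accept), but the regex does not match it → eliminate
  (C) ((0|1)(0|1))*: on '1' the DFA goes r0 → r0 and accepts (r0 ∈ Accept), but the regex does not match it → eliminate
  (D) (0|1)*01(0|1)*: on ε the DFA stays in r0 and accepts (r0 ∈ Accept), but the regex does not match it → eliminate
Only (A) is consistent with the DFA.
(A) 1*(01*01*)*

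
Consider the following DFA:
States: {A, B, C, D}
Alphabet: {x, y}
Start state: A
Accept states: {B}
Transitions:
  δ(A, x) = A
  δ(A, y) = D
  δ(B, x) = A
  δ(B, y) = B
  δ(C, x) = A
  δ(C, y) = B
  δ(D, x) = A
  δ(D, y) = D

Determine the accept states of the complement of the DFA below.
Complement accept states = All states \ Original accept states
= {A, B, C, D} \ {B}
{A, C, D}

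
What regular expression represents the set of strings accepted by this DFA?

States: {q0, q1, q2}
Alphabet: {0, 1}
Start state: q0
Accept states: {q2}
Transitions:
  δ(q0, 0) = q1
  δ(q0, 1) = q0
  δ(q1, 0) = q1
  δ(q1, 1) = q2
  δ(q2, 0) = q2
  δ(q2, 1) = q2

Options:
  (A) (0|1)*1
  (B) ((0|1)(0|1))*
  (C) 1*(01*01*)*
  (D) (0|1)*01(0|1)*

Check each option against the DFA on short strings; one disagreement eliminates an option:
  (A) (0|1)*1: on '1' the DFA goes q0 → q0 and rejects (q0 ∉ Accept), but the regex matches it → eliminate
  (B) ((0|1)(0|1))*: on ε the DFA stays in q0 and rejects (q0 ∉ Accept), but the regex matches it → eliminate
  (C) 1*(01*01*)*: on ε the DFA stays in q0 and rejects (q0 ∉ Accept), but the regex matches it → eliminate
  (D) (0|1)*01(0|1)*: agrees with the DFA on every string of length ≤ 6
Only (D) is consistent with the DFA.
(D) (0|1)*01(0|1)*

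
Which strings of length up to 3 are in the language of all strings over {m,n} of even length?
ε, mm, mn, nm, nn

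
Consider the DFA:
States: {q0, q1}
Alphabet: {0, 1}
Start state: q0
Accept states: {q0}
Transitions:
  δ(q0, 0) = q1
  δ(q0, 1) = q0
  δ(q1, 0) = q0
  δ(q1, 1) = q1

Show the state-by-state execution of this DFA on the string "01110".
read '0': q0 → q1
  read '1': q1 → q1
  read '1': q1 → q1
  read '1': q1 → q1
  read '0': q1 → q0
q0 -> q1 -> q1 -> q1 -> q1 -> q0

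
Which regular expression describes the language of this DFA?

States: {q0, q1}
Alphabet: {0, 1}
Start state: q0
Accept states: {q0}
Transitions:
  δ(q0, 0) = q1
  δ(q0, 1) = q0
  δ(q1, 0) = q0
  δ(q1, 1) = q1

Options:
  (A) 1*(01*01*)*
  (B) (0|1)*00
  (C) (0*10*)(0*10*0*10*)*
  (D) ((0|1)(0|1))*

Check each option against the DFA on short strings; one disagreement eliminates an option:
  (A) 1*(01*01*)*: agrees with the DFA on every string of length ≤ 6
  (B) (0|1)*00: on ε the DFA stays in q0 and accepts (q0 ∈ Accept), but the regex does not match it → eliminate
  (C) (0*10*)(0*10*0*10*)*: on ε the DFA stays in q0 and accepts (q0 ∈ Accept), but the regex does not match it → eliminate
  (D) ((0|1)(0|1))*: on '1' the DFA goes q0 → q0 and accepts (q0 ∈ Accept), but the regex does not match it → eliminate
Only (A) is consistent with the DFA.
(A) 1*(01*01*)*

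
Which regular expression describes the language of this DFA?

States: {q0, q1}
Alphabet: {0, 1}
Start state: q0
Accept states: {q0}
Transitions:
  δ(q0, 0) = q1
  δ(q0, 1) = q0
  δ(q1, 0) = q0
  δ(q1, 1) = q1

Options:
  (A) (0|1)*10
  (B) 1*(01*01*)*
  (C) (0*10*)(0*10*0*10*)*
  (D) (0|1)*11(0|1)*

Check each option against the DFA on short strings; one disagreement eliminates an option:
  (A) (0|1)*10: on ε the DFA stays in q0 and accepts (q0 ∈ Accept), but the regex does not match it → eliminate
  (B) 1*(01*01*)*: agrees with the DFA on every string of length ≤ 6
  (C) (0*10*)(0*10*0*10*)*: on ε the DFA stays in q0 and accepts (q0 ∈ Accept), but the regex does not match it → eliminate
  (D) (0|1)*11(0|1)*: on ε the DFA stays in q0 and accepts (q0 ∈ Accept), but the regex does not match it → eliminate
Only (B) is consistent with the DFA.
(B) 1*(01*01*)*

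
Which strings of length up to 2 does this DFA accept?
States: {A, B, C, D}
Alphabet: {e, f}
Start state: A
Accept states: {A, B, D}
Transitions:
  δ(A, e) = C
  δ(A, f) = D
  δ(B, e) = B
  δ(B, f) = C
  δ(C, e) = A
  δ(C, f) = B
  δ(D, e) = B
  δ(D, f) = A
ε, f, ee, ef, fe, ff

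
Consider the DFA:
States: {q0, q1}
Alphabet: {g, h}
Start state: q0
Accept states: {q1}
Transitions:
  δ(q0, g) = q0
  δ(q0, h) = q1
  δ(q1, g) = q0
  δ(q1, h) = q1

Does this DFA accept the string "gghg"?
Processing string "gghg":
  q0 --g--> q0
  q0 --g--> q0
  q0 --h--> q1
  q1 --g--> q0
Final state: q0
Accept states: {q1}
No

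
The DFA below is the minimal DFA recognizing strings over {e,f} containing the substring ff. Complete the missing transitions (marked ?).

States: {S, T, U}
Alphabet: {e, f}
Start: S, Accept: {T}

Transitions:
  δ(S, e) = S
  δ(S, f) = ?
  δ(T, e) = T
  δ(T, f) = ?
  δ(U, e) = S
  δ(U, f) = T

From the language and accept set, identify what each state tracks — S: no progress toward ff; T: substring ff seen; U: one trailing f.
Each missing δ(q, a) is the state matching the new tracked value after reading a.
δ(S, f) = U; δ(T, f) = T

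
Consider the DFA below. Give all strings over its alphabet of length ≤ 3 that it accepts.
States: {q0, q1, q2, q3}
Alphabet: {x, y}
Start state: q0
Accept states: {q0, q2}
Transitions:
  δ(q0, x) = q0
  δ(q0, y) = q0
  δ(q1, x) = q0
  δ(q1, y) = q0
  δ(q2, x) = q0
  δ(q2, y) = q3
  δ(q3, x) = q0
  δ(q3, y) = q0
ε, x, y, xx, xy, yx, yy, xxx, xxy, xyx, xyy, yxx, yxy, yyx, yyy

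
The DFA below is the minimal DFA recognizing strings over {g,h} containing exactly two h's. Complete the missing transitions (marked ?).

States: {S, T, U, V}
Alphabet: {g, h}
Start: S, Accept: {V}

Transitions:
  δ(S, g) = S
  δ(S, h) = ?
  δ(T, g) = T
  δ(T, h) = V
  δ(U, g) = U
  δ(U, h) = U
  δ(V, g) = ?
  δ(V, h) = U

From the language and accept set, identify what each state tracks — S: zero h's; T: one h; U: ≥ three h's (dead); V: two h's.
Each missing δ(q, a) is the state matching the new tracked value after reading a.
δ(S, h) = T; δ(V, g) = V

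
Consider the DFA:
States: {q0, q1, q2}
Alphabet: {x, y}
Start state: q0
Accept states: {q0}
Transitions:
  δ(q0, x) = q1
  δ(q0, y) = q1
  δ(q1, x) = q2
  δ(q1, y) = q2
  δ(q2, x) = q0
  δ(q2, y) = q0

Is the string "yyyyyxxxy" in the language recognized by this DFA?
Processing string "yyyyyxxxy":
  q0 --y--> q1
  q1 --y--> q2
  q2 --y--> q0
  q0 --y--> q1
  q1 --y--> q2
  q2 --x--> q0
  q0 --x--> q1
  q1 --x--> q2
  q2 --y--> q0
Final state: q0
Accept states: {q0}
Yes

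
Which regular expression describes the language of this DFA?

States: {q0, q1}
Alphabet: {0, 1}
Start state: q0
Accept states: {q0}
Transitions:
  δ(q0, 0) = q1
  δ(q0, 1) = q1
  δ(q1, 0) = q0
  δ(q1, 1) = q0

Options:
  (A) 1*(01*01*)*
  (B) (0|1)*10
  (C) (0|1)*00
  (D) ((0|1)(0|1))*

Check each option against the DFA on short strings; one disagreement eliminates an option:
  (A) 1*(01*01*)*: on '1' the DFA goes q0 → q1 and rejects (q1 ∉ Accept), but the regex matches it → eliminate
  (B) (0|1)*10: on ε the DFA stays in q0 and accepts (q0 ∈ Accept), but the regex does not match it → eliminate
  (C) (0|1)*00: on ε the DFA stays in q0 and accepts (q0 ∈ Accept), but the regex does not match it → eliminate
  (D) ((0|1)(0|1))*: agrees with the DFA on every string of length ≤ 6
Only (D) is consistent with the DFA.
(D) ((0|1)(0|1))*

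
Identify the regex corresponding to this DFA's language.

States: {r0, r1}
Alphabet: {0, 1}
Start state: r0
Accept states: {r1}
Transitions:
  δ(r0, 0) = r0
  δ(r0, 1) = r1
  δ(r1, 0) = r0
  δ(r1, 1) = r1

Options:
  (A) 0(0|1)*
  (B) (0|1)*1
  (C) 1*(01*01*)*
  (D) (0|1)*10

Check each option against the DFA on short strings; one disagreement eliminates an option:
  (A) 0(0|1)*: on '0' the DFA goes r0 → r0 and rejects (r0 ∉ Accept), but the regex matches it → eliminate
  (B) (0|1)*1: agrees with the DFA on every string of length ≤ 6
  (C) 1*(01*01*)*: on ε the DFA stays in r0 and rejects (r0 ∉ Accept), but the regex matches it → eliminate
  (D) (0|1)*10: on '1' the DFA goes r0 → r1 and accepts (r1 ∈ Accept), but the regex does not match it → eliminate
Only (B) is consistent with the DFA.
(B) (0|1)*1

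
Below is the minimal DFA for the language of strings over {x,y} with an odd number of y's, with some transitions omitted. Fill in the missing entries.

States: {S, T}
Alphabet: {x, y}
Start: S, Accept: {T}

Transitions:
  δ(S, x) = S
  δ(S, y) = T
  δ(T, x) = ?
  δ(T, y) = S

From the language and accept set, identify what each state tracks — S: even number of y's so far; T: odd number of y's so far.
Each missing δ(q, a) is the state matching the new tracked value after reading a.
δ(T, x) = T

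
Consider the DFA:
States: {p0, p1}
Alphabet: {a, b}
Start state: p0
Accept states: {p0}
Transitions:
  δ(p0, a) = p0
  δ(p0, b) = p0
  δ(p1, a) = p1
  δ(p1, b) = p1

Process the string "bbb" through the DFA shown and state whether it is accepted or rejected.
Processing string "bbb":
  p0 --b--> p0
  p0 --b--> p0
  p0 --b--> p0
Final state: p0
Accept states: {p0}
Yes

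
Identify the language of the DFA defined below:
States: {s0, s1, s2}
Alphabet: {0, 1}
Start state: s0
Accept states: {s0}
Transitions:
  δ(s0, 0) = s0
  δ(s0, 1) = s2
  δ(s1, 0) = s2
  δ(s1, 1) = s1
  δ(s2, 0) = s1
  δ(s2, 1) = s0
Testing a few strings:
  '1' → reject
  '11' → accept
  '010' → reject
  '100' → reject
State roles: s0=value ≡ 0 (mod 3); s1=value ≡ 2 (mod 3); s2=value ≡ 1 (mod 3)
All binary strings representing a multiple of 3 (read in base 2; leading zeros allowed and ε counts as 0)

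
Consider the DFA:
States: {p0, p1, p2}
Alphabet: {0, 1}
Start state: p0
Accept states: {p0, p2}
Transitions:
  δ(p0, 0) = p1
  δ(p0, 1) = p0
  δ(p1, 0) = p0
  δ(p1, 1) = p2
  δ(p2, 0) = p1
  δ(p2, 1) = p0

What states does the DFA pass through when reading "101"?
read '1': p0 → p0
  read '0': p0 → p1
  read '1': p1 → p2
p0 -> p0 -> p1 -> p2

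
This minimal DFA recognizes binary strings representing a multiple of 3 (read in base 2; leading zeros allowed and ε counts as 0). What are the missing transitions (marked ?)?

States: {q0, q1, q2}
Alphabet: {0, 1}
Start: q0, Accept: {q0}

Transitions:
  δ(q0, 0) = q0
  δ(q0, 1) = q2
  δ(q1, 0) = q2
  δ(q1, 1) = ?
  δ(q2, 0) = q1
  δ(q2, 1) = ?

From the language and accept set, identify what each state tracks — q0: value ≡ 0 (mod 3); q1: value ≡ 2 (mod 3); q2: value ≡ 1 (mod 3).
Each missing δ(q, a) is the state matching the new tracked value after reading a.
δ(q1, 1) = q1; δ(q2, 1) = q0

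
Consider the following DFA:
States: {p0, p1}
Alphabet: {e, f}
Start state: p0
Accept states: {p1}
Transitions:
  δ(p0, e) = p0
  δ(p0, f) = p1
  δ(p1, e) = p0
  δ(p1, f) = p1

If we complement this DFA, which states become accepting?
Complement accept states = All states \ Original accept states
= {p0, p1} \ {p1}
{p0}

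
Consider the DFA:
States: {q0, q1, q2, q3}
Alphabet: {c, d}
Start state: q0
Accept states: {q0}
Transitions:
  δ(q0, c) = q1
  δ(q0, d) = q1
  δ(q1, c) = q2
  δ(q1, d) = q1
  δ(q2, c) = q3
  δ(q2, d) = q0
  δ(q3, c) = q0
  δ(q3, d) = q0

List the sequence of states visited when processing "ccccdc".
read 'c': q0 → q1
  read 'c': q1 → q2
  read 'c': q2 → q3
  read 'c': q3 → q0
  read 'd': q0 → q1
  read 'c': q1 → q2
q0 -> q1 -> q2 -> q3 -> q0 -> q1 -> q2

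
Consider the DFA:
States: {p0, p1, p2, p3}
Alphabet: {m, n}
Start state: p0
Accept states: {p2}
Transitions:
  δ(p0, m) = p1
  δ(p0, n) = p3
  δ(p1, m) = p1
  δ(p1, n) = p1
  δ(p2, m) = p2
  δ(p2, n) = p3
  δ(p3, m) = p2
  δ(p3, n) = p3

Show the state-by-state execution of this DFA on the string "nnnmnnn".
read 'n': p0 → p3
  read 'n': p3 → p3
  read 'n': p3 → p3
  read 'm': p3 → p2
  read 'n': p2 → p3
  read 'n': p3 → p3
  read 'n': p3 → p3
p0 -> p3 -> p3 -> p3 -> p2 -> p3 -> p3 -> p3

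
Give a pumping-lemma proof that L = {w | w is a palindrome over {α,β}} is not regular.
Assume L is regular with pumping length p. Idea: pumping the leading α-block breaks the symmetry.
Choose s = α^p β α^p (a palindrome of length 2p+1 ≥ p). By the pumping lemma, s = xyz with |xy| ≤ p, |y| > 0, so y = α^k with k > 0 (xy lies entirely in the first α^p). Then xy²z = α^(p+k) β α^p, which is not a palindrome since p+k ≠ p.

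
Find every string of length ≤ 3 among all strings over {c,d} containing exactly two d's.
dd, cdd, dcd, ddc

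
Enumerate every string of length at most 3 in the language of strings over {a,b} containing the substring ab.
ab, aab, aba, abb, bab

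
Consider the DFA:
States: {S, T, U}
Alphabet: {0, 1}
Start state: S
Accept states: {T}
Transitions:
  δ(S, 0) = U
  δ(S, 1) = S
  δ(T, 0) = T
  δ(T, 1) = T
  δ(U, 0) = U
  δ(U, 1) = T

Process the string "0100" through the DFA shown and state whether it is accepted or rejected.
Processing string "0100":
  S --0--> U
  U --1--> T
  T --0--> T
  T --0--> T
Final state: T
Accept states: {T}
Yes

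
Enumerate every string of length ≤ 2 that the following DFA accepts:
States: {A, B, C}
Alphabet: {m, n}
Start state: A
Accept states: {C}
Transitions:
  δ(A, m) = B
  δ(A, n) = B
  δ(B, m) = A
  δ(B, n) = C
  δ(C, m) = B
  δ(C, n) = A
mn, nn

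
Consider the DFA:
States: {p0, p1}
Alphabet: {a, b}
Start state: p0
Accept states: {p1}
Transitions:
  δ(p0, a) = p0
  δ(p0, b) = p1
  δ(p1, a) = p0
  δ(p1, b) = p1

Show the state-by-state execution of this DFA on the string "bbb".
read 'b': p0 → p1
  read 'b': p1 → p1
  read 'b': p1 → p1
p0 -> p1 -> p1 -> p1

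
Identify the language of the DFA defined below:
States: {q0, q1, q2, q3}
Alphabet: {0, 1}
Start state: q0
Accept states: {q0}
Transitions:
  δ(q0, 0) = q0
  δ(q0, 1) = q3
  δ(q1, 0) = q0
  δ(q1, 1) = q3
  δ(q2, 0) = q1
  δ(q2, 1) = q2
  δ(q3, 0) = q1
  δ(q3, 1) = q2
Testing a few strings:
  '1101' → reject
  '011' → reject
  '1' → reject
  '00' → accept
State roles: q0=value ≡ 0 (mod 4); q1=value ≡ 2 (mod 4); q2=value ≡ 3 (mod 4); q3=value ≡ 1 (mod 4)
All binary strings representing a multiple of 4 (read in base 2; leading zeros allowed and ε counts as 0)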